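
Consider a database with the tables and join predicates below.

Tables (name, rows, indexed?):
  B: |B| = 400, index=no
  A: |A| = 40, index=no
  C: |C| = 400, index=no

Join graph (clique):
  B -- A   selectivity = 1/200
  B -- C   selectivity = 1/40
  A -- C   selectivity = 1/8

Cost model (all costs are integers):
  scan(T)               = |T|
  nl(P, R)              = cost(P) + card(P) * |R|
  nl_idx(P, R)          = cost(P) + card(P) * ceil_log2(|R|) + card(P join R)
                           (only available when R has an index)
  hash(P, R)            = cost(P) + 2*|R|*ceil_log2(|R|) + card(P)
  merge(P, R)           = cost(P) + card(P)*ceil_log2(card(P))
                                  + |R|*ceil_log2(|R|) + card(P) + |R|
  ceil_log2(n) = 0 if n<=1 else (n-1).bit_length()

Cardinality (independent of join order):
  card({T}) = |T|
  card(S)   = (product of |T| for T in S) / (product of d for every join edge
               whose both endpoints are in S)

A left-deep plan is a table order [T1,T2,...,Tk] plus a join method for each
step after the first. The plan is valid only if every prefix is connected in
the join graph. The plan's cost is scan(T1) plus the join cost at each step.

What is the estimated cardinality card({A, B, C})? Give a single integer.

100

Tables in S: A(40), B(400), C(400)
Edges inside S: B-A(d=200), B-C(d=40), A-C(d=8)
numerator = 40 * 400 * 400 = 6400000
denominator = 200 * 40 * 8 = 64000
card(S) = 6400000 / 64000 = 100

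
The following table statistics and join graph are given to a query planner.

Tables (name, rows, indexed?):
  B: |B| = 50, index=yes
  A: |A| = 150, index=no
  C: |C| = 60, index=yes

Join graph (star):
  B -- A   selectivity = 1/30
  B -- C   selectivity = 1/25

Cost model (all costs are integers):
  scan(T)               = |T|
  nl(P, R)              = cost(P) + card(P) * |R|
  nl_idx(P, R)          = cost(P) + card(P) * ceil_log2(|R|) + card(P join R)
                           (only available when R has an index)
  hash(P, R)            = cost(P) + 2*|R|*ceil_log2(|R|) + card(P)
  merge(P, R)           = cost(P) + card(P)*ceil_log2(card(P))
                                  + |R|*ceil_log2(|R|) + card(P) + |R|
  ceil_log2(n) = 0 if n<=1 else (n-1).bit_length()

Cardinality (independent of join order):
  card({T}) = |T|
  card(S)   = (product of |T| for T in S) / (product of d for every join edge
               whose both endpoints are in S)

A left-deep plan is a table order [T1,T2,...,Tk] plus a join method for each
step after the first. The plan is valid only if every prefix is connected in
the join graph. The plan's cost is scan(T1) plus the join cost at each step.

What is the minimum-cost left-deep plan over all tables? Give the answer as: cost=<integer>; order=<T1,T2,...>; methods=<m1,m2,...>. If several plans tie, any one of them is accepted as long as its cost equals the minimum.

Selinger DP (subsets sized 1..n):
  {B}: scan cost=50, card=50
  {A}: scan cost=150, card=150
  {C}: scan cost=60, card=60
  {AB}: card=250; try (B,hash)→900, (B,nl_idx)→1300, (A,merge)→1750, (B,merge)→1850, (A,hash)→2500, (A,nl)→7550 …(+1); best=900 via (B,hash)
  {BC}: card=120; try (C,nl_idx)→470, (B,nl_idx)→540, (B,hash)→720, (C,hash)→820, (C,merge)→820, (B,merge)→830 …(+2); best=470 via (C,nl_idx)
  {ABC}: card=600; try (C,hash)→1870, (A,merge)→2780, (A,hash)→2990, (C,nl_idx)→3000, (C,merge)→3570, (C,nl)→15900 …(+1); best=1870 via (C,hash)

cost=1870; order=A,B,C; methods=hash,hash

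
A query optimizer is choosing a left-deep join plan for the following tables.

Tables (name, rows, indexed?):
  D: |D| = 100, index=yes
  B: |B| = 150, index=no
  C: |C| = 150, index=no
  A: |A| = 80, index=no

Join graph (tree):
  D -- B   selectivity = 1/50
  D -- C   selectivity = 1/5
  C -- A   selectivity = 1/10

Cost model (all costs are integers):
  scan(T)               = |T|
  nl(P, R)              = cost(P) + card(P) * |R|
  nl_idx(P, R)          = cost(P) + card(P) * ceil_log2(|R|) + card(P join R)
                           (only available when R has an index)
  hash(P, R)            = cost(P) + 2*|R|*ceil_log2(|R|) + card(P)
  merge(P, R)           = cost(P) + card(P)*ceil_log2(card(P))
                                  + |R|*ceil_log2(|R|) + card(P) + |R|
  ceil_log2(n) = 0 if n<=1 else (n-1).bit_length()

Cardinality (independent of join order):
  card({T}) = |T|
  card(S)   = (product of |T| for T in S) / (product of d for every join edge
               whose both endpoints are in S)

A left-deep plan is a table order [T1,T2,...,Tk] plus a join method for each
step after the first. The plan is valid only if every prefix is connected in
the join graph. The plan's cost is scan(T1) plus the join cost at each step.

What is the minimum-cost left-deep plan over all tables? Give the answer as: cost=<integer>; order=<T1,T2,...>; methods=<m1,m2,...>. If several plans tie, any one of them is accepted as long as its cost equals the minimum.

cost=14320; order=B,D,C,A; methods=nl_idx,hash,hash

Selinger DP (subsets sized 1..n):
  {D}: scan cost=100, card=100
  {B}: scan cost=150, card=150
  {C}: scan cost=150, card=150
  {A}: scan cost=80, card=80
  {BD}: card=300; try (D,nl_idx)→1500, (D,hash)→1700, (B,merge)→2250, (D,merge)→2300, (B,hash)→2600, (B,nl)→15100 …(+1); best=1500 via (D,nl_idx)
  {CD}: card=3000; try (D,hash)→1700, (C,merge)→2250, (D,merge)→2300, (C,hash)→2600, (D,nl_idx)→4200, (C,nl)→15100 …(+1); best=1700 via (D,hash)
  {AC}: card=1200; try (A,hash)→1420, (C,merge)→2070, (A,merge)→2140, (C,hash)→2560, (C,nl)→12080, (A,nl)→12150; best=1420 via (A,hash)
  {BCD}: card=9000; try (C,hash)→4200, (C,merge)→5850, (B,hash)→7100, (B,merge)→42050, (C,nl)→46500, (B,nl)→451700; best=4200 via (C,hash)
  {ACD}: card=24000; try (D,hash)→4020, (A,hash)→5820, (D,merge)→16620, (D,nl_idx)→33820, (A,merge)→41340, (D,nl)→121420 …(+1); best=4020 via (D,hash)
  {ABCD}: card=72000; try (A,hash)→14320, (B,hash)→30420, (A,merge)→139840, (B,merge)→389370, (A,nl)→724200, (B,nl)→3604020; best=14320 via (A,hash)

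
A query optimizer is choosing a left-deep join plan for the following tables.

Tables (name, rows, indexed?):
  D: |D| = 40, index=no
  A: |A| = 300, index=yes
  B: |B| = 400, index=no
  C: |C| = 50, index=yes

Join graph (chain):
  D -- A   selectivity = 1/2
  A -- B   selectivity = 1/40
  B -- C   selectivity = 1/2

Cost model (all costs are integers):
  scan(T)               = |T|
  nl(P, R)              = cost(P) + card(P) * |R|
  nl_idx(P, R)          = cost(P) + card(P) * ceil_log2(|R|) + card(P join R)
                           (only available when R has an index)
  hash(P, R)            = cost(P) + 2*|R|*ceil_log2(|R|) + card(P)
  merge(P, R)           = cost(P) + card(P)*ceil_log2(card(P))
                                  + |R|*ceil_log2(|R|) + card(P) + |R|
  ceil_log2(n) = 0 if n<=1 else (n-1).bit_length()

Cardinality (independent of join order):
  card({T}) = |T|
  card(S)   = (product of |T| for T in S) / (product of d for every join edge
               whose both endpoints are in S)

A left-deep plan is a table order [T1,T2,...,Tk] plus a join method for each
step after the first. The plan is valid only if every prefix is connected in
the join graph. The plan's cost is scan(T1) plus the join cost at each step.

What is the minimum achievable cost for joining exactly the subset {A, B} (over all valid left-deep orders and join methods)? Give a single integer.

Selinger DP over subsets of {A,B}:
  {A}: scan cost=300, card=300
  {B}: scan cost=400, card=400
  {AB}: card=3000; try (A,hash)→6200, (A,nl_idx)→7000, (B,merge)→7300, (A,merge)→7400, (B,hash)→7800, (B,nl)→120300 …(+1); best=6200 via (A,hash)

6200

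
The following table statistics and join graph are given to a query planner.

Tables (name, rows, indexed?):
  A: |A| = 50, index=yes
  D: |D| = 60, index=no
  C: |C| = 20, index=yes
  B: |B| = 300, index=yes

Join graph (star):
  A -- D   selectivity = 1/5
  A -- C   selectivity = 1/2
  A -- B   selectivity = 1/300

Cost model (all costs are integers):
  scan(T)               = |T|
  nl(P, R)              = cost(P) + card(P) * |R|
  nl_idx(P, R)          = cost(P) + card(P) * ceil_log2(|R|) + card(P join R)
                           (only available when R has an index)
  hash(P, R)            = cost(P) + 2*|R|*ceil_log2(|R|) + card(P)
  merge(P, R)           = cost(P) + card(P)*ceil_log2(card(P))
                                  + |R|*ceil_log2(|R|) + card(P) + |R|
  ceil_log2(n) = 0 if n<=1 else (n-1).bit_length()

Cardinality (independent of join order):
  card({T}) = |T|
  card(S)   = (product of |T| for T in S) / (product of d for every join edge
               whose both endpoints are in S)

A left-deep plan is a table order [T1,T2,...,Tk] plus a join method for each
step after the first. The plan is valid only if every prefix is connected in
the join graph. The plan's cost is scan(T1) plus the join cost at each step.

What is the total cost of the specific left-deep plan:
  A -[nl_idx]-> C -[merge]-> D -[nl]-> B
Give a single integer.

1806220

step 1: scan A: cost=50, card=50
step 2: join C via nl_idx
    card(P join C) = 50*20/(2) = 500
    cost = 50 + 50*5 + 500 = 800
step 3: join D via merge
    card(P join D) = 500*60/(5) = 6000
    cost = 800 + 500*9 + 60*6 + 500 + 60 = 6220
step 4: join B via nl
    card(P join B) = 6000*300/(300) = 6000
    cost = 6220 + 6000*300 = 1806220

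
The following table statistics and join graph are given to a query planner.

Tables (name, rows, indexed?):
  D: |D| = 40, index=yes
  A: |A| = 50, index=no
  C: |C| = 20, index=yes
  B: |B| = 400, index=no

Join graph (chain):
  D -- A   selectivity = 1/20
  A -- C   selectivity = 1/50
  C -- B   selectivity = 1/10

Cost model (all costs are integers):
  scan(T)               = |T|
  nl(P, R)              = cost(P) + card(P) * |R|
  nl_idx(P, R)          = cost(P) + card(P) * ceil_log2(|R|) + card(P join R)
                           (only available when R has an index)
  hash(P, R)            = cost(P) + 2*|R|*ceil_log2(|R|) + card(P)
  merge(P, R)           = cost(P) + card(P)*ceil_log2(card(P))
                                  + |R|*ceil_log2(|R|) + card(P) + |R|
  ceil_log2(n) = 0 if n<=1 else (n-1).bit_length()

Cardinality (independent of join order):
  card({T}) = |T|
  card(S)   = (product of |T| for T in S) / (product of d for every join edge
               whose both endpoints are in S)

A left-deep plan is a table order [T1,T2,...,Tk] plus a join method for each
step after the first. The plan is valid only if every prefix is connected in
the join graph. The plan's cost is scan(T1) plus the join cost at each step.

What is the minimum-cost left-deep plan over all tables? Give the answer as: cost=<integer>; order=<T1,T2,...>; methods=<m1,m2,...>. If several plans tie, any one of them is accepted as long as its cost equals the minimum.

cost=3680; order=B,C,A,D; methods=hash,hash,hash

Selinger DP (subsets sized 1..n):
  {D}: scan cost=40, card=40
  {A}: scan cost=50, card=50
  {C}: scan cost=20, card=20
  {B}: scan cost=400, card=400
  {AD}: card=100; try (D,nl_idx)→450, (D,hash)→580, (A,merge)→670, (D,merge)→680, (A,hash)→680, (A,nl)→2040 …(+1); best=450 via (D,nl_idx)
  {AC}: card=20; try (C,hash)→300, (C,nl_idx)→320, (A,merge)→490, (C,merge)→520, (A,hash)→640, (A,nl)→1020 …(+1); best=300 via (C,hash)
  {BC}: card=800; try (C,hash)→1000, (C,nl_idx)→3200, (B,merge)→4140, (C,merge)→4520, (B,hash)→7240, (B,nl)→8020 …(+1); best=1000 via (C,hash)
  {ACD}: card=40; try (D,nl_idx)→460, (D,merge)→700, (C,hash)→750, (D,hash)→800, (C,nl_idx)→990, (D,nl)→1100 …(+2); best=460 via (D,nl_idx)
  {ABC}: card=800; try (A,hash)→2400, (B,merge)→4420, (B,hash)→7520, (B,nl)→8300, (A,merge)→10150, (A,nl)→41000; best=2400 via (A,hash)
  {ABCD}: card=1600; try (D,hash)→3680, (B,merge)→4740, (B,hash)→7700, (D,nl_idx)→8800, (D,merge)→11480, (B,nl)→16460 …(+1); best=3680 via (D,hash)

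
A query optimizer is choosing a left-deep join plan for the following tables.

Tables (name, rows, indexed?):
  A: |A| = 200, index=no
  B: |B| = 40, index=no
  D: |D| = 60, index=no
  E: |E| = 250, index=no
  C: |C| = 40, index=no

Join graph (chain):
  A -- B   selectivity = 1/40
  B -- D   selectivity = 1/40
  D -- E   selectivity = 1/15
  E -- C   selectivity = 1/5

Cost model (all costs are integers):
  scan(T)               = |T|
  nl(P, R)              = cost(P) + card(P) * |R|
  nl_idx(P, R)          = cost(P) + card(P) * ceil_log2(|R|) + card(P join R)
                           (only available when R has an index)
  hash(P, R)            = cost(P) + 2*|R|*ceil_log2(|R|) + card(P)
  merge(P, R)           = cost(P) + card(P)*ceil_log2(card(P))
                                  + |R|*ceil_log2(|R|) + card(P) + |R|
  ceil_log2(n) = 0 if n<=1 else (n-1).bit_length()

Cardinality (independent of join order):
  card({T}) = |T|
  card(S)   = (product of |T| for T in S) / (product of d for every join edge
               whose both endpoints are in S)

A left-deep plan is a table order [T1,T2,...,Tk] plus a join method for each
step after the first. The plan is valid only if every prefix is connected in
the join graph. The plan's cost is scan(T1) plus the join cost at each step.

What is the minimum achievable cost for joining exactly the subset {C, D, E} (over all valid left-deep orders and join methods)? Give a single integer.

2700

Selinger DP over subsets of {C,D,E}:
  {D}: scan cost=60, card=60
  {E}: scan cost=250, card=250
  {C}: scan cost=40, card=40
  {DE}: card=1000; try (D,hash)→1220, (E,merge)→2730, (D,merge)→2920, (E,hash)→4120, (E,nl)→15060, (D,nl)→15250; best=1220 via (D,hash)
  {CE}: card=2000; try (C,hash)→980, (E,merge)→2570, (C,merge)→2780, (E,hash)→4080, (E,nl)→10040, (C,nl)→10250; best=980 via (C,hash)
  {CDE}: card=8000; try (C,hash)→2700, (D,hash)→3700, (C,merge)→12500, (D,merge)→25400, (C,nl)→41220, (D,nl)→120980; best=2700 via (C,hash)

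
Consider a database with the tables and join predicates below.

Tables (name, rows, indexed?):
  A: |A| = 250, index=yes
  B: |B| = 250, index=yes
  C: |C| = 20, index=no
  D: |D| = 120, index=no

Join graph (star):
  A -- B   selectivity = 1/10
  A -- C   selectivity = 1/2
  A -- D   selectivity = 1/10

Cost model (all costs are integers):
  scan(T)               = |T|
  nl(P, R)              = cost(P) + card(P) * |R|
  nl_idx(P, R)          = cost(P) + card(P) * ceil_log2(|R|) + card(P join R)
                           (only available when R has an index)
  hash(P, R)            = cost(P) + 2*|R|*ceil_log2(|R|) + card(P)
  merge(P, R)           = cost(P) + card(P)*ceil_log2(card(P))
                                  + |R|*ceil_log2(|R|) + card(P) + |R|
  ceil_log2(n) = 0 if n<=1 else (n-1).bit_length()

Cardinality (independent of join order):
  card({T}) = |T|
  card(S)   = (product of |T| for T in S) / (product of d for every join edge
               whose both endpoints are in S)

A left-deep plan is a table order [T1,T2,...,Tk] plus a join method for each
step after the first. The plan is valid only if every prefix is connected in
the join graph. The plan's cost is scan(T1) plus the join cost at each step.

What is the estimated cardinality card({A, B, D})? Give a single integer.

Tables in S: A(250), B(250), D(120)
Edges inside S: A-B(d=10), A-D(d=10)
numerator = 250 * 250 * 120 = 7500000
denominator = 10 * 10 = 100
card(S) = 7500000 / 100 = 75000

75000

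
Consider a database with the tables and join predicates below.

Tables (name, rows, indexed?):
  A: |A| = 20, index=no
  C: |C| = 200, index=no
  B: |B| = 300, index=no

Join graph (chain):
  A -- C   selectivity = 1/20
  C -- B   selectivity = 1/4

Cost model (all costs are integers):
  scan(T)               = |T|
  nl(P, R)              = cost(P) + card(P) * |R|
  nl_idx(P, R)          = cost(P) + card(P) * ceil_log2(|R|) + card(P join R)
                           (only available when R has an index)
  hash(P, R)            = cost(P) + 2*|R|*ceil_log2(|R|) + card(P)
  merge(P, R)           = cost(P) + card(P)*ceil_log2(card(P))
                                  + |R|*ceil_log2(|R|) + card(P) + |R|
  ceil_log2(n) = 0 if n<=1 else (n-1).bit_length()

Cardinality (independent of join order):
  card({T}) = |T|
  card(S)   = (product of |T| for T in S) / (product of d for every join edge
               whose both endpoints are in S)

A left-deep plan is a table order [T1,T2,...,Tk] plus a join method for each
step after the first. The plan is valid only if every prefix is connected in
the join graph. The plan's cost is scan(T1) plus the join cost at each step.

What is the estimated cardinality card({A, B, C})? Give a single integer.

15000

Tables in S: A(20), B(300), C(200)
Edges inside S: A-C(d=20), C-B(d=4)
numerator = 20 * 300 * 200 = 1200000
denominator = 20 * 4 = 80
card(S) = 1200000 / 80 = 15000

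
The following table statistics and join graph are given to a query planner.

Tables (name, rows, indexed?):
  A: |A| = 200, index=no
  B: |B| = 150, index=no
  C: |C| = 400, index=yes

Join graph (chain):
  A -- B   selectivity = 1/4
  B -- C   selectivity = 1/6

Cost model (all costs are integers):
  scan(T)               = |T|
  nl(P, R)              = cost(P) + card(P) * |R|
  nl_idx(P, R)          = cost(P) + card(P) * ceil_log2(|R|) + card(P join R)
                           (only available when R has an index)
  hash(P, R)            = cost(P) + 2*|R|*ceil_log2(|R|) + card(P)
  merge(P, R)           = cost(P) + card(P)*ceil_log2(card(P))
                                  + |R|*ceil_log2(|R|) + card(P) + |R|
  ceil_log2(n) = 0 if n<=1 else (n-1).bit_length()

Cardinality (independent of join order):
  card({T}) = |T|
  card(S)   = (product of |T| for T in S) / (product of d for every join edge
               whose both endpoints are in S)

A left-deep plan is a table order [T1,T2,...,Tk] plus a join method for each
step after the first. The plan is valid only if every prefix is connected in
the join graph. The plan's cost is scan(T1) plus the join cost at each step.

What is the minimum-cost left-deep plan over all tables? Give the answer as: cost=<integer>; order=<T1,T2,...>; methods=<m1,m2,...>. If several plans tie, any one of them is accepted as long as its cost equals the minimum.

cost=16400; order=C,B,A; methods=hash,hash

Selinger DP (subsets sized 1..n):
  {A}: scan cost=200, card=200
  {B}: scan cost=150, card=150
  {C}: scan cost=400, card=400
  {AB}: card=7500; try (B,hash)→2800, (A,merge)→3300, (B,merge)→3350, (A,hash)→3500, (A,nl)→30150, (B,nl)→30200; best=2800 via (B,hash)
  {BC}: card=10000; try (B,hash)→3200, (C,merge)→5500, (B,merge)→5750, (C,hash)→7500, (C,nl_idx)→11500, (C,nl)→60150 …(+1); best=3200 via (B,hash)
  {ABC}: card=500000; try (A,hash)→16400, (C,hash)→17500, (C,merge)→111800, (A,merge)→155000, (C,nl_idx)→570300, (A,nl)→2003200 …(+1); best=16400 via (A,hash)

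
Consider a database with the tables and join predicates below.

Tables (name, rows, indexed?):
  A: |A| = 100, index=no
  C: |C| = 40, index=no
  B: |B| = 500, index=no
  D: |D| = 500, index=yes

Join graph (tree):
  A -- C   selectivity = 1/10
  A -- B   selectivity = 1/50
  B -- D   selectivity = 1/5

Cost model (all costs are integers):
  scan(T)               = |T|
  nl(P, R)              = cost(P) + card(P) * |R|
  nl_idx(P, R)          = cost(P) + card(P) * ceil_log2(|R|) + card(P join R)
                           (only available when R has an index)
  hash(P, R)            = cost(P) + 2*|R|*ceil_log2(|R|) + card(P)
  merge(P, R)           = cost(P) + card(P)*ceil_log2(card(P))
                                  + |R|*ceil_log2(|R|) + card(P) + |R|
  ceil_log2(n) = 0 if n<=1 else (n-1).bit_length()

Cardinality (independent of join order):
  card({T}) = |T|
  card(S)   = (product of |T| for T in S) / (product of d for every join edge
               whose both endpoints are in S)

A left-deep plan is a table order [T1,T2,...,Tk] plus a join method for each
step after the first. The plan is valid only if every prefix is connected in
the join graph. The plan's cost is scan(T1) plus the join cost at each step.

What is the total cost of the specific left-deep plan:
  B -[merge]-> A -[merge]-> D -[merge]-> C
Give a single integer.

1822580

step 1: scan B: cost=500, card=500
step 2: join A via merge
    card(P join A) = 500*100/(50) = 1000
    cost = 500 + 500*9 + 100*7 + 500 + 100 = 6300
step 3: join D via merge
    card(P join D) = 1000*500/(5) = 100000
    cost = 6300 + 1000*10 + 500*9 + 1000 + 500 = 22300
step 4: join C via merge
    card(P join C) = 100000*40/(10) = 400000
    cost = 22300 + 100000*17 + 40*6 + 100000 + 40 = 1822580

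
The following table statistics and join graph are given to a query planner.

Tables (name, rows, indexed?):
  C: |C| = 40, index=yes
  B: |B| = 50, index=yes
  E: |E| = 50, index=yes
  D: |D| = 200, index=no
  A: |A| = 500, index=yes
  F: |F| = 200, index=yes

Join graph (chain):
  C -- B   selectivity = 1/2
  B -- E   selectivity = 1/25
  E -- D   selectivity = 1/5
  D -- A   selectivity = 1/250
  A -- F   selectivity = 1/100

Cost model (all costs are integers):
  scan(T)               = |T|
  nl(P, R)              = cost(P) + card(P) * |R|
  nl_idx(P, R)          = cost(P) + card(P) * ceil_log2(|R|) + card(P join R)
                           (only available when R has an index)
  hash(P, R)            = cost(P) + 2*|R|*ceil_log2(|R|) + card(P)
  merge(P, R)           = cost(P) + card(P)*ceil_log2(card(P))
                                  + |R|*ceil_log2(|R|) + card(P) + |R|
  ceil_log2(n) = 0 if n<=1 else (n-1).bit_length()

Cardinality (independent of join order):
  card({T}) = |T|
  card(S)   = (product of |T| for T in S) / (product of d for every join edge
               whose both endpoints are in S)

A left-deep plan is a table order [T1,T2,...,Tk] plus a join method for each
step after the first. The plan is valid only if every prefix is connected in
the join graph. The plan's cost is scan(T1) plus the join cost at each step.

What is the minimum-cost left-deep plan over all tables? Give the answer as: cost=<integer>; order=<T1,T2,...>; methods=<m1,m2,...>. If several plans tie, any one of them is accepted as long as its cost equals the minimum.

cost=32480; order=D,A,F,E,B,C; methods=nl_idx,hash,hash,hash,hash

Selinger DP (subsets sized 1..n):
  {C}: scan cost=40, card=40
  {B}: scan cost=50, card=50
  {E}: scan cost=50, card=50
  {D}: scan cost=200, card=200
  {A}: scan cost=500, card=500
  {F}: scan cost=200, card=200
  {BC}: card=1000; try (C,hash)→580, (B,merge)→670, (C,merge)→680, (B,hash)→680, (B,nl_idx)→1280, (C,nl_idx)→1350 …(+2); best=580 via (C,hash)
  {BE}: card=100; try (E,nl_idx)→450, (B,nl_idx)→450, (E,hash)→700, (B,hash)→700, (E,merge)→750, (B,merge)→750 …(+2); best=450 via (E,nl_idx)
  {DE}: card=2000; try (E,hash)→1000, (D,merge)→2200, (E,merge)→2350, (D,hash)→3300, (E,nl_idx)→3400, (D,nl)→10050 …(+1); best=1000 via (E,hash)
  {AD}: card=400; try (A,nl_idx)→2400, (D,hash)→4200, (A,merge)→7000, (D,merge)→7300, (A,hash)→9400, (A,nl)→100200 …(+1); best=2400 via (A,nl_idx)
  {AF}: card=1000; try (A,nl_idx)→3000, (F,hash)→4200, (F,nl_idx)→5500, (A,merge)→7000, (F,merge)→7300, (A,hash)→9400 …(+2); best=3000 via (A,nl_idx)
  {BCE}: card=2000; try (C,hash)→1030, (C,merge)→1530, (E,hash)→2180, (C,nl_idx)→3050, (C,nl)→4450, (E,nl_idx)→8580 …(+2); best=1030 via (C,hash)
  {BDE}: card=4000; try (D,merge)→3050, (B,hash)→3600, (D,hash)→3750, (B,nl_idx)→17000, (D,nl)→20450, (B,merge)→25350 …(+1); best=3050 via (D,merge)
  {ADE}: card=4000; try (E,hash)→3400, (E,merge)→6750, (E,nl_idx)→8800, (A,hash)→12000, (E,nl)→22400, (A,nl_idx)→23000 …(+2); best=3400 via (E,hash)
  {ADF}: card=800; try (F,hash)→6000, (F,nl_idx)→6400, (D,hash)→7200, (F,merge)→8200, (D,merge)→15800, (F,nl)→82400 …(+1); best=6000 via (F,hash)
  {BCDE}: card=80000; try (D,hash)→6230, (C,hash)→7530, (D,merge)→26830, (C,merge)→55330, (C,nl_idx)→107050, (C,nl)→163050 …(+1); best=6230 via (D,hash)
  {ABDE}: card=8000; try (B,hash)→8000, (A,hash)→16050, (B,nl_idx)→35400, (A,nl_idx)→47050, (B,merge)→55750, (A,merge)→60050 …(+2); best=8000 via (B,hash)
  {ADEF}: card=8000; try (E,hash)→7400, (F,hash)→10600, (E,merge)→15150, (E,nl_idx)→18800, (F,nl_idx)→43400, (E,nl)→46000 …(+2); best=7400 via (E,hash)
  {ABCDE}: card=160000; try (C,hash)→16480, (A,hash)→95230, (C,merge)→120280, (C,nl_idx)→216000, (C,nl)→328000, (A,nl_idx)→886230 …(+2); best=16480 via (C,hash)
  {ABDEF}: card=16000; try (B,hash)→16000, (F,hash)→19200, (B,nl_idx)→71400, (F,nl_idx)→88000, (B,merge)→119750, (F,merge)→121800 …(+2); best=16000 via (B,hash)
  {ABCDEF}: card=320000; try (C,hash)→32480, (F,hash)→179680, (C,merge)→256280, (C,nl_idx)→432000, (C,nl)→656000, (F,nl_idx)→1616480 …(+2); best=32480 via (C,hash)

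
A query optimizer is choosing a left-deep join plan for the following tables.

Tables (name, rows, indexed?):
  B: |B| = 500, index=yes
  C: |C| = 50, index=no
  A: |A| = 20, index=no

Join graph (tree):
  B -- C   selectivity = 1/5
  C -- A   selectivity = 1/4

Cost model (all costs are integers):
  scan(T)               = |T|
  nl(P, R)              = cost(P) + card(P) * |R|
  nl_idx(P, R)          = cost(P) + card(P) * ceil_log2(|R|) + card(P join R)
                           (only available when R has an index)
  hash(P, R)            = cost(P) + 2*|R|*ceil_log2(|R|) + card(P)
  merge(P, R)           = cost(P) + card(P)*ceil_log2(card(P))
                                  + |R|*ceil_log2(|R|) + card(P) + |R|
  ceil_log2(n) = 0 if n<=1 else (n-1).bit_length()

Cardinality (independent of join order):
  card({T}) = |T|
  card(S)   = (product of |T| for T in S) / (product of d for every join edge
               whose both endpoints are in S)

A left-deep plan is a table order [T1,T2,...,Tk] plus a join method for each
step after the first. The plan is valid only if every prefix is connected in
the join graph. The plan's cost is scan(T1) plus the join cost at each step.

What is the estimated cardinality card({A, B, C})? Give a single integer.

25000

Tables in S: A(20), B(500), C(50)
Edges inside S: B-C(d=5), C-A(d=4)
numerator = 20 * 500 * 50 = 500000
denominator = 5 * 4 = 20
card(S) = 500000 / 20 = 25000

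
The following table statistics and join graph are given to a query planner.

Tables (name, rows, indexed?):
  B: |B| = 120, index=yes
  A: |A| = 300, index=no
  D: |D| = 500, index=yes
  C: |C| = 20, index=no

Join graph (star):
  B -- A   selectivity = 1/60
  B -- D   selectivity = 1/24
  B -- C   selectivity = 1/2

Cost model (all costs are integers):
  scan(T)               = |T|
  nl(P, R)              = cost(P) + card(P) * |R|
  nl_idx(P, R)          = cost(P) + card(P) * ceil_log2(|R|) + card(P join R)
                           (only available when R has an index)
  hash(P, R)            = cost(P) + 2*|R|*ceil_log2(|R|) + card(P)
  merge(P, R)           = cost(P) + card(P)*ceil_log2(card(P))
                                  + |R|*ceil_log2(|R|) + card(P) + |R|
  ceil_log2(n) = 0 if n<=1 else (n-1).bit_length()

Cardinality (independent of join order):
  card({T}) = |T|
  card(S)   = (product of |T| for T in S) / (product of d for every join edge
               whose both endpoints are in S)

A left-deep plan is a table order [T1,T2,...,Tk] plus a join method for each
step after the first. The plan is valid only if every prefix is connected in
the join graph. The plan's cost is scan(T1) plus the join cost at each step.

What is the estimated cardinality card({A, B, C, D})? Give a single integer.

Tables in S: A(300), B(120), C(20), D(500)
Edges inside S: B-A(d=60), B-D(d=24), B-C(d=2)
numerator = 300 * 120 * 20 * 500 = 360000000
denominator = 60 * 24 * 2 = 2880
card(S) = 360000000 / 2880 = 125000

125000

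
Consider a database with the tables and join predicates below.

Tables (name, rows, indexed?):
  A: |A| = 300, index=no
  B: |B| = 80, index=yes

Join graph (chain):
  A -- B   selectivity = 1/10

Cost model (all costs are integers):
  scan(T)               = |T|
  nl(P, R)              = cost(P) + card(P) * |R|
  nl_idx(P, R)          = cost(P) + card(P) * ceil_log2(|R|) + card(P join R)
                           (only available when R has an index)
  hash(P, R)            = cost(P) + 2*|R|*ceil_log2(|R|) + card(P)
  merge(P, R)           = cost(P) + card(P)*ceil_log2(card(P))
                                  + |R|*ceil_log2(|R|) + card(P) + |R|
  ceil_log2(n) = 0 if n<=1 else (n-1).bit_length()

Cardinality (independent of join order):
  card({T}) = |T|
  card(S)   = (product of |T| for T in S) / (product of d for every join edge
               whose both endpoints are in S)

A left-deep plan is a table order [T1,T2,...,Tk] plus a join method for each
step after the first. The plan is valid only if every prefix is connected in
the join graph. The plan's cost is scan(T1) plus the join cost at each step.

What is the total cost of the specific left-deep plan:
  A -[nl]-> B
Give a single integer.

24300

step 1: scan A: cost=300, card=300
step 2: join B via nl
    card(P join B) = 300*80/(10) = 2400
    cost = 300 + 300*80 = 24300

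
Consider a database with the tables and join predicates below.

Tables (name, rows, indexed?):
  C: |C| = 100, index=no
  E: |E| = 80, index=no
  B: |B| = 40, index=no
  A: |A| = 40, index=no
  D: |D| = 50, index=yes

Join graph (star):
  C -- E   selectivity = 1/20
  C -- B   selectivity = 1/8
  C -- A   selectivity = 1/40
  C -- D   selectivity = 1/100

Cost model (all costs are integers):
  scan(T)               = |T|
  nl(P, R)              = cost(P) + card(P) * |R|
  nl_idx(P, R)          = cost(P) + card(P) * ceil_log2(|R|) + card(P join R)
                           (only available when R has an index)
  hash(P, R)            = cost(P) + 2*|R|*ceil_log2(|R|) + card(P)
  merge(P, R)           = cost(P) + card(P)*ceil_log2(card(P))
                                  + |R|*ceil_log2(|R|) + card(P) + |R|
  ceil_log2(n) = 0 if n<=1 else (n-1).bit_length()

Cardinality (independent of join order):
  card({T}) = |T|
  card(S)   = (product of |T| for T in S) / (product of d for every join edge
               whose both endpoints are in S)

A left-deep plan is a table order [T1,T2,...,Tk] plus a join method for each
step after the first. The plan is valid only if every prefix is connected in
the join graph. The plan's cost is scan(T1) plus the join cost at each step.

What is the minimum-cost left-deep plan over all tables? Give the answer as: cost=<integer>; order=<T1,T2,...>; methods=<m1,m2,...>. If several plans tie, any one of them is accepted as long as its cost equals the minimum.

Selinger DP (subsets sized 1..n):
  {C}: scan cost=100, card=100
  {E}: scan cost=80, card=80
  {B}: scan cost=40, card=40
  {A}: scan cost=40, card=40
  {D}: scan cost=50, card=50
  {CE}: card=400; try (E,hash)→1320, (C,merge)→1520, (E,merge)→1540, (C,hash)→1560, (C,nl)→8080, (E,nl)→8100; best=1320 via (E,hash)
  {BC}: card=500; try (B,hash)→680, (C,merge)→1120, (B,merge)→1180, (C,hash)→1480, (C,nl)→4040, (B,nl)→4100; best=680 via (B,hash)
  {AC}: card=100; try (A,hash)→680, (C,merge)→1120, (A,merge)→1180, (C,hash)→1480, (C,nl)→4040, (A,nl)→4100; best=680 via (A,hash)
  {CD}: card=50; try (D,nl_idx)→750, (D,hash)→800, (C,merge)→1200, (D,merge)→1250, (C,hash)→1500, (C,nl)→5050 …(+1); best=750 via (D,nl_idx)
  {BCE}: card=2000; try (B,hash)→2200, (E,hash)→2300, (B,merge)→5600, (E,merge)→6320, (B,nl)→17320, (E,nl)→40680; best=2200 via (B,hash)
  {ACE}: card=400; try (E,hash)→1900, (E,merge)→2120, (A,hash)→2200, (A,merge)→5600, (E,nl)→8680, (A,nl)→17320; best=1900 via (E,hash)
  {CDE}: card=200; try (E,merge)→1740, (E,hash)→1920, (D,hash)→2320, (D,nl_idx)→3920, (E,nl)→4750, (D,merge)→5670 …(+1); best=1740 via (E,merge)
  {ABC}: card=500; try (B,hash)→1260, (A,hash)→1660, (B,merge)→1760, (B,nl)→4680, (A,merge)→5960, (A,nl)→20680; best=1260 via (B,hash)
  {BCD}: card=250; try (B,hash)→1280, (B,merge)→1380, (D,hash)→1780, (B,nl)→2750, (D,nl_idx)→3930, (D,merge)→6030 …(+1); best=1280 via (B,hash)
  {ACD}: card=50; try (A,hash)→1280, (D,nl_idx)→1330, (D,hash)→1380, (A,merge)→1380, (D,merge)→1830, (A,nl)→2750 …(+1); best=1280 via (A,hash)
  {ABCE}: card=2000; try (B,hash)→2780, (E,hash)→2880, (A,hash)→4680, (B,merge)→6180, (E,merge)→6900, (B,nl)→17900 …(+3); best=2780 via (B,hash)
  {BCDE}: card=1000; try (B,hash)→2420, (E,hash)→2650, (B,merge)→3820, (E,merge)→4170, (D,hash)→4800, (B,nl)→9740 …(+4); best=2420 via (B,hash)
  {ACDE}: card=200; try (E,merge)→2270, (A,hash)→2420, (E,hash)→2450, (D,hash)→2900, (A,merge)→3820, (D,nl_idx)→4500 …(+4); best=2270 via (E,merge)
  {ABCD}: card=250; try (B,hash)→1810, (B,merge)→1910, (A,hash)→2010, (D,hash)→2360, (B,nl)→3280, (A,merge)→3810 …(+4); best=1810 via (B,hash)
  {ABCDE}: card=1000; try (B,hash)→2950, (E,hash)→3180, (A,hash)→3900, (B,merge)→4350, (E,merge)→4700, (D,hash)→5380 …(+7); best=2950 via (B,hash)

cost=2950; order=C,D,A,E,B; methods=nl_idx,hash,merge,hash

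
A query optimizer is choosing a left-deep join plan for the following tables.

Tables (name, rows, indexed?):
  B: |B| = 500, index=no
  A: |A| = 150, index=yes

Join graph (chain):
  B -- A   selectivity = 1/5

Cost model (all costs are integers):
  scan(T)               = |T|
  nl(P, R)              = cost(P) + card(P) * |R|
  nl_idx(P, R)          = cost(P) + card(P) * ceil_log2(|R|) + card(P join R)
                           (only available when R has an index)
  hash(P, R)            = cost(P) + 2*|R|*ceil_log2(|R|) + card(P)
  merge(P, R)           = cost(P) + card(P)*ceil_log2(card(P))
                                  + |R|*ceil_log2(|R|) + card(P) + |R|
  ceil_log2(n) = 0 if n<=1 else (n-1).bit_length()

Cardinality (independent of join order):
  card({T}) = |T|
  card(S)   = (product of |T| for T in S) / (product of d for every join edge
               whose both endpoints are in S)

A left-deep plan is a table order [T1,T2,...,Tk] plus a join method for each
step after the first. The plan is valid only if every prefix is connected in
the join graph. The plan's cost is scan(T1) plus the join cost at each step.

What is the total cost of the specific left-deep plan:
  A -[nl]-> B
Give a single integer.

step 1: scan A: cost=150, card=150
step 2: join B via nl
    card(P join B) = 150*500/(5) = 15000
    cost = 150 + 150*500 = 75150

75150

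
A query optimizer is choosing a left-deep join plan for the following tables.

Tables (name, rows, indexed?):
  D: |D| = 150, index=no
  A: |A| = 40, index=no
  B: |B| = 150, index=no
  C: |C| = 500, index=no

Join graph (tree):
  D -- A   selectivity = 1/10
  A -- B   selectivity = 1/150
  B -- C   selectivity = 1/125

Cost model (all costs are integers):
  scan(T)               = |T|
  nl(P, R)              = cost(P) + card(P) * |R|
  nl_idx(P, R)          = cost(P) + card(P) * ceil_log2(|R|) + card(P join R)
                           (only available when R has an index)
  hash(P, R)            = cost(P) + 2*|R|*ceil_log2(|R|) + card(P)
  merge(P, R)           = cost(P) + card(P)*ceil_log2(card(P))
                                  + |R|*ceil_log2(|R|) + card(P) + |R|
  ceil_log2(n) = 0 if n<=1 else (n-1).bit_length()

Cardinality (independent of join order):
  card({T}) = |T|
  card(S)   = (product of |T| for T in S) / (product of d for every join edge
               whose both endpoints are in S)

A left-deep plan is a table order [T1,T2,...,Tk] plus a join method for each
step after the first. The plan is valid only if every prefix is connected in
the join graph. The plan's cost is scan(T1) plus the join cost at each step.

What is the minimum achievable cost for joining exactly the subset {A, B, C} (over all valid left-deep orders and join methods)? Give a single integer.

4480

Selinger DP over subsets of {A,B,C}:
  {A}: scan cost=40, card=40
  {B}: scan cost=150, card=150
  {C}: scan cost=500, card=500
  {AB}: card=40; try (A,hash)→780, (B,merge)→1670, (A,merge)→1780, (B,hash)→2480, (B,nl)→6040, (A,nl)→6150; best=780 via (A,hash)
  {BC}: card=600; try (B,hash)→3400, (C,merge)→6500, (B,merge)→6850, (C,hash)→9300, (C,nl)→75150, (B,nl)→75500; best=3400 via (B,hash)
  {ABC}: card=160; try (A,hash)→4480, (C,merge)→6060, (C,hash)→9820, (A,merge)→10280, (C,nl)→20780, (A,nl)→27400; best=4480 via (A,hash)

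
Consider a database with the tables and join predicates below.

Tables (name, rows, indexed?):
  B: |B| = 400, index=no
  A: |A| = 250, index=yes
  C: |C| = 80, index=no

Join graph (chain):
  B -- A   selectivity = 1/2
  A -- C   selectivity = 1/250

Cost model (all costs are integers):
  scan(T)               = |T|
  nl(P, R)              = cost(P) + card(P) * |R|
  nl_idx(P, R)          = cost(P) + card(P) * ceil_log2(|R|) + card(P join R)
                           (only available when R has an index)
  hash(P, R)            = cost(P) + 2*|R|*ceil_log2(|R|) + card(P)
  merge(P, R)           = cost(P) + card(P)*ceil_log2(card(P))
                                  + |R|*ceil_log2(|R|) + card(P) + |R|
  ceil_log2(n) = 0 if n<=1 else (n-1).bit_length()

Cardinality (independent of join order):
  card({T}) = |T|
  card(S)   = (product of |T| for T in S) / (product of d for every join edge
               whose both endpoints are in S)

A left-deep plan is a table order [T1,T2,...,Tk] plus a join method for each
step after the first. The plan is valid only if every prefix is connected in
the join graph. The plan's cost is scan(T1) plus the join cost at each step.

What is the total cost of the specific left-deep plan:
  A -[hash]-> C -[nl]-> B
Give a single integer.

step 1: scan A: cost=250, card=250
step 2: join C via hash
    card(P join C) = 250*80/(250) = 80
    cost = 250 + 2*80*7 + 250 = 1620
step 3: join B via nl
    card(P join B) = 80*400/(2) = 16000
    cost = 1620 + 80*400 = 33620

33620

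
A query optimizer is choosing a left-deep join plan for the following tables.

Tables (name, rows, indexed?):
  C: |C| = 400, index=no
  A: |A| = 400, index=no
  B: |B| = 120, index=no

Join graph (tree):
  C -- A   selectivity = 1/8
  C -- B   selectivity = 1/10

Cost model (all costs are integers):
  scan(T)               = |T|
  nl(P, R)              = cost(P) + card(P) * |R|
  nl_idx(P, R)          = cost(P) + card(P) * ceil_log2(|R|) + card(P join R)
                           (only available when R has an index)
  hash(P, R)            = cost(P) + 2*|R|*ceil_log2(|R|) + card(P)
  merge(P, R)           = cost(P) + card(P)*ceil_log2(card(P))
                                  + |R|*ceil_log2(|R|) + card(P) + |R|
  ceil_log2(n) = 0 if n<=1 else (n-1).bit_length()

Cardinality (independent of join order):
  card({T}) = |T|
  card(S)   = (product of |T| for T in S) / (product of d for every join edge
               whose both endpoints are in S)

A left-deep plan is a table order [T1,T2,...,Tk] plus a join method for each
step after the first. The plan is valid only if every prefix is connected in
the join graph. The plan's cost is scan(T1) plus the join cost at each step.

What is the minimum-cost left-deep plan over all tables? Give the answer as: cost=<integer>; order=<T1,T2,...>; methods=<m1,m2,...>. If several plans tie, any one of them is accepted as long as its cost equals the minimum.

Selinger DP (subsets sized 1..n):
  {C}: scan cost=400, card=400
  {A}: scan cost=400, card=400
  {B}: scan cost=120, card=120
  {AC}: card=20000; try (C,hash)→8000, (A,hash)→8000, (C,merge)→8400, (A,merge)→8400, (C,nl)→160400, (A,nl)→160400; best=8000 via (C,hash)
  {BC}: card=4800; try (B,hash)→2480, (C,merge)→5080, (B,merge)→5360, (C,hash)→7440, (C,nl)→48120, (B,nl)→48400; best=2480 via (B,hash)
  {ABC}: card=240000; try (A,hash)→14480, (B,hash)→29680, (A,merge)→73680, (B,merge)→328960, (A,nl)→1922480, (B,nl)→2408000; best=14480 via (A,hash)

cost=14480; order=C,B,A; methods=hash,hash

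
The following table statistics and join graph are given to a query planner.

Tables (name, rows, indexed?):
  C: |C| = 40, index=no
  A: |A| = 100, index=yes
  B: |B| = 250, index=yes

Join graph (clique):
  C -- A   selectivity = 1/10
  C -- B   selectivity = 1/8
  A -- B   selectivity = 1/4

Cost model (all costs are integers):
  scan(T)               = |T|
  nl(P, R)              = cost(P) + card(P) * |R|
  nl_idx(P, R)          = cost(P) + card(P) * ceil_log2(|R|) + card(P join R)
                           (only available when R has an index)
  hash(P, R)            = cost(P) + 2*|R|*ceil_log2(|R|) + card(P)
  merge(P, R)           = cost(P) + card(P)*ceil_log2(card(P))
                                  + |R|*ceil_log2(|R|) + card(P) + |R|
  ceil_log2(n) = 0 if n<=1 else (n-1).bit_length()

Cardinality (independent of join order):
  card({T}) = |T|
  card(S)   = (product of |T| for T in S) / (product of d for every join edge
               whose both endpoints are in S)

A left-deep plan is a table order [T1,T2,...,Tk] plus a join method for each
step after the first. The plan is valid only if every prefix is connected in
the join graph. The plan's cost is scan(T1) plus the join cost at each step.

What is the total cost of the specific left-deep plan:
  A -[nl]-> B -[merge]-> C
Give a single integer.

112880

step 1: scan A: cost=100, card=100
step 2: join B via nl
    card(P join B) = 100*250/(4) = 6250
    cost = 100 + 100*250 = 25100
step 3: join C via merge
    card(P join C) = 6250*40/(10*8) = 3125
    cost = 25100 + 6250*13 + 40*6 + 6250 + 40 = 112880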